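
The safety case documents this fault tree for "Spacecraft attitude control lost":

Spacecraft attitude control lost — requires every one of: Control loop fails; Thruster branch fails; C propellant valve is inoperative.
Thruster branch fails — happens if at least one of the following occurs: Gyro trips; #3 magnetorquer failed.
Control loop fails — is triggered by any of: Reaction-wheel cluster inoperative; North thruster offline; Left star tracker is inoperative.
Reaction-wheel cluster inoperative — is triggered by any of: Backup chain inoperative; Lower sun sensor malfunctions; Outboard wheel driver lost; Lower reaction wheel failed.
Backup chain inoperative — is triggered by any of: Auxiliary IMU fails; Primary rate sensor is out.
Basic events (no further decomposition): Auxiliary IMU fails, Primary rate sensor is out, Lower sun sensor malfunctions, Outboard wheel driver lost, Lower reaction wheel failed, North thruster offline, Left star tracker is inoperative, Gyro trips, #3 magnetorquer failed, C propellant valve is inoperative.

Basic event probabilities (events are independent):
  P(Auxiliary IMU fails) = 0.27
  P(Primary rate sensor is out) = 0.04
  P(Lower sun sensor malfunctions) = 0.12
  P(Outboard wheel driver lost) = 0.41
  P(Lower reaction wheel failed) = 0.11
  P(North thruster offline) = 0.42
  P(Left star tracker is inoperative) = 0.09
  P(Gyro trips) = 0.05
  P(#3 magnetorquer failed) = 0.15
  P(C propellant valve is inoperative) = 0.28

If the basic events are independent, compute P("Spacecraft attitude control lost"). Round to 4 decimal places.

P(Backup chain inoperative) [OR] = 1 − (1−0.27) × (1−0.04) = 0.299200
P(Reaction-wheel cluster inoperative) [OR] = 1 − (1−0.299200) × (1−0.12) × (1−0.41) × (1−0.11) = 0.676169
P(Control loop fails) [OR] = 1 − (1−0.676169) × (1−0.42) × (1−0.09) = 0.829082
P(Thruster branch fails) [OR] = 1 − (1−0.05) × (1−0.15) = 0.192500
P(Spacecraft attitude control lost) [AND] = 0.829082 × 0.192500 × 0.28 = 0.044688
Rounded to 4 decimal places: P(Spacecraft attitude control lost) ≈ 0.0447.

0.0447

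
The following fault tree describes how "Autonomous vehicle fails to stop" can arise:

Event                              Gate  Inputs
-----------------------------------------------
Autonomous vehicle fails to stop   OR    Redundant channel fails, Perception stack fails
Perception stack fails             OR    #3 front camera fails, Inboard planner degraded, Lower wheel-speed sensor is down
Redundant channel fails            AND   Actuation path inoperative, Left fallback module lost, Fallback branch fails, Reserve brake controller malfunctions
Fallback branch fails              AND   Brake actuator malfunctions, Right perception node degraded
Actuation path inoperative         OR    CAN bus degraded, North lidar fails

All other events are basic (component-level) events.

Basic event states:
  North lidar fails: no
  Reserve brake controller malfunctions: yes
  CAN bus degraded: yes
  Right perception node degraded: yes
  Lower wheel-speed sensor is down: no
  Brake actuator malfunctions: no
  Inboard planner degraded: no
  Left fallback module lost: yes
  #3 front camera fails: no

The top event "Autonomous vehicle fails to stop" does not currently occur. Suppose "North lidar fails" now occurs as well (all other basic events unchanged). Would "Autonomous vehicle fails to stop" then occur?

No

Counterfactual: set "North lidar fails" to occurred.
Actuation path inoperative [OR]: CAN bus degraded=occurs, North lidar fails=occurs → at least one input occurs → occurs.
Fallback branch fails [AND]: Brake actuator malfunctions=not, Right perception node degraded=occurs → not all inputs occur → does not occur.
Redundant channel fails [AND]: Actuation path inoperative=occurs, Left fallback module lost=occurs, Fallback branch fails=not, Reserve brake controller malfunctions=occurs → not all inputs occur → does not occur.
Perception stack fails [OR]: #3 front camera fails=not, Inboard planner degraded=not, Lower wheel-speed sensor is down=not → no input occurs → does not occur.
Autonomous vehicle fails to stop [OR]: Redundant channel fails=not, Perception stack fails=not → no input occurs → does not occur.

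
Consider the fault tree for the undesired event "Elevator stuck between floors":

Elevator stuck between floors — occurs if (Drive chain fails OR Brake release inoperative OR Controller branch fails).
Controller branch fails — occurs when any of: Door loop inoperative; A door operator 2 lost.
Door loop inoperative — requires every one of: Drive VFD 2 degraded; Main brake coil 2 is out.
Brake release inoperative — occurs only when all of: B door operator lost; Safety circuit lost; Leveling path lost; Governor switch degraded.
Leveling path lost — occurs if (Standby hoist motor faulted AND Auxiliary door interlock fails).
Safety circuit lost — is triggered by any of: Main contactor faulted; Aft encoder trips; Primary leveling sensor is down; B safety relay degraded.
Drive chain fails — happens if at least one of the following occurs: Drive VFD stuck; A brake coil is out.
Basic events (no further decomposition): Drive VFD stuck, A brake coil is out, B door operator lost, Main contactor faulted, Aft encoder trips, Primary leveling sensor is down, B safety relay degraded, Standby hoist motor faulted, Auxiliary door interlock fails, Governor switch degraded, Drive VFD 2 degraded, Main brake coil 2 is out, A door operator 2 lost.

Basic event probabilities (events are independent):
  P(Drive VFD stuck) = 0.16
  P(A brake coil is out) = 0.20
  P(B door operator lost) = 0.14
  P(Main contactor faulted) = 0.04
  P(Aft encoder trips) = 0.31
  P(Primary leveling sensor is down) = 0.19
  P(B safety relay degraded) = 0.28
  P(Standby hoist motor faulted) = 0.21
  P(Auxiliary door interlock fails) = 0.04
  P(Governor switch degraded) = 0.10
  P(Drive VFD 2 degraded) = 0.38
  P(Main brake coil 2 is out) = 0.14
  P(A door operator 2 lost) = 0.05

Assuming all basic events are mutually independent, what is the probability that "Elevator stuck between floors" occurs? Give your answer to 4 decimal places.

0.3956

P(Drive chain fails) [OR] = 1 − (1−0.16) × (1−0.20) = 0.328000
P(Safety circuit lost) [OR] = 1 − (1−0.04) × (1−0.31) × (1−0.19) × (1−0.28) = 0.613688
P(Leveling path lost) [AND] = 0.21 × 0.04 = 0.008400
P(Brake release inoperative) [AND] = 0.14 × 0.613688 × 0.008400 × 0.10 = 0.000072
P(Door loop inoperative) [AND] = 0.38 × 0.14 = 0.053200
P(Controller branch fails) [OR] = 1 − (1−0.053200) × (1−0.05) = 0.100540
P(Elevator stuck between floors) [OR] = 1 − (1−0.328000) × (1−0.000072) × (1−0.100540) = 0.395606
Rounded to 4 decimal places: P(Elevator stuck between floors) ≈ 0.3956.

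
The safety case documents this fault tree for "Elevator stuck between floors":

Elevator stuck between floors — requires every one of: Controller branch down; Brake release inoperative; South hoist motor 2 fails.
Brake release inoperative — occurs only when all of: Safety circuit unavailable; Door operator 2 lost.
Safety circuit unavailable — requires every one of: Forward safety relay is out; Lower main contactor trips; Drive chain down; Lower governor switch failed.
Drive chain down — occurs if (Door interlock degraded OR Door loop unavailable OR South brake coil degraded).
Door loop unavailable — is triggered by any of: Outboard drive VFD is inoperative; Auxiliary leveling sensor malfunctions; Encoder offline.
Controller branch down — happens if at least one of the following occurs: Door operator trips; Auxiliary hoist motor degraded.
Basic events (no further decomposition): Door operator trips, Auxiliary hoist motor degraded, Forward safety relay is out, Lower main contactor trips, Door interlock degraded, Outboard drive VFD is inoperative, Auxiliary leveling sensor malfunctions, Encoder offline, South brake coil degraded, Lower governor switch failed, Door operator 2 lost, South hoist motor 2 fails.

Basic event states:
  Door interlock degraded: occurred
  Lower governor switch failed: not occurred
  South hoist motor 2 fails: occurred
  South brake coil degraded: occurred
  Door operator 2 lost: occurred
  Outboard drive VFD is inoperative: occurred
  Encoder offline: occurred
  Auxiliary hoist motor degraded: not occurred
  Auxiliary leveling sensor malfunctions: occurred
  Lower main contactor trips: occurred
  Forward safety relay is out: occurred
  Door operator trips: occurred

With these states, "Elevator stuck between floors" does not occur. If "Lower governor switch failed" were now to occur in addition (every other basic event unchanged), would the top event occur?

Yes

Counterfactual: set "Lower governor switch failed" to occurred.
Controller branch down [OR]: Door operator trips=occurs, Auxiliary hoist motor degraded=not → at least one input occurs → occurs.
Door loop unavailable [OR]: Outboard drive VFD is inoperative=occurs, Auxiliary leveling sensor malfunctions=occurs, Encoder offline=occurs → at least one input occurs → occurs.
Drive chain down [OR]: Door interlock degraded=occurs, Door loop unavailable=occurs, South brake coil degraded=occurs → at least one input occurs → occurs.
Safety circuit unavailable [AND]: Forward safety relay is out=occurs, Lower main contactor trips=occurs, Drive chain down=occurs, Lower governor switch failed=occurs → all inputs occur → occurs.
Brake release inoperative [AND]: Safety circuit unavailable=occurs, Door operator 2 lost=occurs → all inputs occur → occurs.
Elevator stuck between floors [AND]: Controller branch down=occurs, Brake release inoperative=occurs, South hoist motor 2 fails=occurs → all inputs occur → occurs.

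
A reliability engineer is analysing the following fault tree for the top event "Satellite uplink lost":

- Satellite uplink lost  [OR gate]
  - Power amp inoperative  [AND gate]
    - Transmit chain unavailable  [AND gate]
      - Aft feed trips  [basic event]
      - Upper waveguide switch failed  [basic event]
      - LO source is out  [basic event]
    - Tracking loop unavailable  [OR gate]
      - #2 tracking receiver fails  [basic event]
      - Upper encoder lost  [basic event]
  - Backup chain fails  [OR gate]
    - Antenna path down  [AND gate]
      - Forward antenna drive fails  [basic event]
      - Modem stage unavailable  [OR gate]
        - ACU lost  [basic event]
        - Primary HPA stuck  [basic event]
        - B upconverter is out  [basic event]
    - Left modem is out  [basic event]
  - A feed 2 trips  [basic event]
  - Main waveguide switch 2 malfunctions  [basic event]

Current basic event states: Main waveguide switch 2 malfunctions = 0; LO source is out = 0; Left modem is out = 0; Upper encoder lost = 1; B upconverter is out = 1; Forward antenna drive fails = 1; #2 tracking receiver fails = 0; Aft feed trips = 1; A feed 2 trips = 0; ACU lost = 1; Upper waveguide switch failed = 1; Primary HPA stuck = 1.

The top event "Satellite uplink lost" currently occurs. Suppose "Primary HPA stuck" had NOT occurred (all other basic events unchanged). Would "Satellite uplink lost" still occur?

Counterfactual: set "Primary HPA stuck" to not occurred.
Transmit chain unavailable [AND]: Aft feed trips=occurs, Upper waveguide switch failed=occurs, LO source is out=not → not all inputs occur → does not occur.
Tracking loop unavailable [OR]: #2 tracking receiver fails=not, Upper encoder lost=occurs → at least one input occurs → occurs.
Power amp inoperative [AND]: Transmit chain unavailable=not, Tracking loop unavailable=occurs → not all inputs occur → does not occur.
Modem stage unavailable [OR]: ACU lost=occurs, Primary HPA stuck=not, B upconverter is out=occurs → at least one input occurs → occurs.
Antenna path down [AND]: Forward antenna drive fails=occurs, Modem stage unavailable=occurs → all inputs occur → occurs.
Backup chain fails [OR]: Antenna path down=occurs, Left modem is out=not → at least one input occurs → occurs.
Satellite uplink lost [OR]: Power amp inoperative=not, Backup chain fails=occurs, A feed 2 trips=not, Main waveguide switch 2 malfunctions=not → at least one input occurs → occurs.

Yes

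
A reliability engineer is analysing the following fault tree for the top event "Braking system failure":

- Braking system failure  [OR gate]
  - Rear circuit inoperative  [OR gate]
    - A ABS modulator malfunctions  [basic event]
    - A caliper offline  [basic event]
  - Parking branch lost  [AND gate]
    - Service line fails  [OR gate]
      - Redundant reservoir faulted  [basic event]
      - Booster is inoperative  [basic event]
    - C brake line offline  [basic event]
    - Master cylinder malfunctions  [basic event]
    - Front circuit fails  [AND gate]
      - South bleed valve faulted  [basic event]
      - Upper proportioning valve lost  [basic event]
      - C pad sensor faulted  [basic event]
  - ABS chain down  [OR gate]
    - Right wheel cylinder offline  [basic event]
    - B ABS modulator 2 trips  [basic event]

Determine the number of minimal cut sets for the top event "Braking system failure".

Rear circuit inoperative [OR]: union of children's cut sets → 2 cut set(s).
Service line fails [OR]: union of children's cut sets → 2 cut set(s).
Front circuit fails [AND]: one cut set from each child combined → 1 × 1 × 1 = 1 cut set(s).
Parking branch lost [AND]: one cut set from each child combined → 2 × 1 × 1 × 1 = 2 cut set(s).
ABS chain down [OR]: union of children's cut sets → 2 cut set(s).
Braking system failure [OR]: union of children's cut sets → 6 cut set(s).
Minimal cut sets: {A ABS modulator malfunctions}; {A caliper offline}; {C brake line offline, C pad sensor faulted, Master cylinder malfunctions, Redundant reservoir faulted, South bleed valve faulted, Upper proportioning valve lost}; {Booster is inoperative, C brake line offline, C pad sensor faulted, Master cylinder malfunctions, South bleed valve faulted, Upper proportioning valve lost}; {Right wheel cylinder offline}; {B ABS modulator 2 trips}.

6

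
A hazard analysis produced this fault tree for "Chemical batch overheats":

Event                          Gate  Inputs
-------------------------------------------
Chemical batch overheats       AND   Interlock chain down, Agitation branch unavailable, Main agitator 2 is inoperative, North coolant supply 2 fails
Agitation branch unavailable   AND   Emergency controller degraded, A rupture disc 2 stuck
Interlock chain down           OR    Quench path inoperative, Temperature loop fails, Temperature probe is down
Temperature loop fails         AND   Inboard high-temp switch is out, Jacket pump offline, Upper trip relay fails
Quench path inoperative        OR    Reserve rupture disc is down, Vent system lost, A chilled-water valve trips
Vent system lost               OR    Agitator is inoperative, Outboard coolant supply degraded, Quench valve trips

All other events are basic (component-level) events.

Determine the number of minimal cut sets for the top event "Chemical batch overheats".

Vent system lost [OR]: union of children's cut sets → 3 cut set(s).
Quench path inoperative [OR]: union of children's cut sets → 5 cut set(s).
Temperature loop fails [AND]: one cut set from each child combined → 1 × 1 × 1 = 1 cut set(s).
Interlock chain down [OR]: union of children's cut sets → 7 cut set(s).
Agitation branch unavailable [AND]: one cut set from each child combined → 1 × 1 = 1 cut set(s).
Chemical batch overheats [AND]: one cut set from each child combined → 7 × 1 × 1 × 1 = 7 cut set(s).
Minimal cut sets: {A rupture disc 2 stuck, Emergency controller degraded, Main agitator 2 is inoperative, North coolant supply 2 fails, Reserve rupture disc is down}; {A rupture disc 2 stuck, Agitator is inoperative, Emergency controller degraded, Main agitator 2 is inoperative, North coolant supply 2 fails}; {A rupture disc 2 stuck, Emergency controller degraded, Main agitator 2 is inoperative, North coolant supply 2 fails, Outboard coolant supply degraded}; {A rupture disc 2 stuck, Emergency controller degraded, Main agitator 2 is inoperative, North coolant supply 2 fails, Quench valve trips}; {A chilled-water valve trips, A rupture disc 2 stuck, Emergency controller degraded, Main agitator 2 is inoperative, North coolant supply 2 fails}; {A rupture disc 2 stuck, Emergency controller degraded, Inboard high-temp switch is out, Jacket pump offline, Main agitator 2 is inoperative, North coolant supply 2 fails, Upper trip relay fails}; {A rupture disc 2 stuck, Emergency controller degraded, Main agitator 2 is inoperative, North coolant supply 2 fails, Temperature probe is down}.

7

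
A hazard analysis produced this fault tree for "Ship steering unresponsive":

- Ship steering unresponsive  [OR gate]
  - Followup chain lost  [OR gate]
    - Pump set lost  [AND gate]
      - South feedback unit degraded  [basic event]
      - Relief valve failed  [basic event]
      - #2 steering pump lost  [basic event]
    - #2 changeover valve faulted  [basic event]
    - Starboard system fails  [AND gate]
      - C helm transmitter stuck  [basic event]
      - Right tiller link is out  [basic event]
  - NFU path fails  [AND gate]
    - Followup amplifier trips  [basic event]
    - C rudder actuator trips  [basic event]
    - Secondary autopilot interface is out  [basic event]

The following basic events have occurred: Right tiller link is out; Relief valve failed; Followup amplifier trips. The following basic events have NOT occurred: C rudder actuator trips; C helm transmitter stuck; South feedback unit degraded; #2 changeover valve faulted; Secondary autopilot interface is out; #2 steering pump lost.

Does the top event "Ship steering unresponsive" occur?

Pump set lost [AND]: South feedback unit degraded=not, Relief valve failed=occurs, #2 steering pump lost=not → not all inputs occur → does not occur.
Starboard system fails [AND]: C helm transmitter stuck=not, Right tiller link is out=occurs → not all inputs occur → does not occur.
Followup chain lost [OR]: Pump set lost=not, #2 changeover valve faulted=not, Starboard system fails=not → no input occurs → does not occur.
NFU path fails [AND]: Followup amplifier trips=occurs, C rudder actuator trips=not, Secondary autopilot interface is out=not → not all inputs occur → does not occur.
Ship steering unresponsive [OR]: Followup chain lost=not, NFU path fails=not → no input occurs → does not occur.

No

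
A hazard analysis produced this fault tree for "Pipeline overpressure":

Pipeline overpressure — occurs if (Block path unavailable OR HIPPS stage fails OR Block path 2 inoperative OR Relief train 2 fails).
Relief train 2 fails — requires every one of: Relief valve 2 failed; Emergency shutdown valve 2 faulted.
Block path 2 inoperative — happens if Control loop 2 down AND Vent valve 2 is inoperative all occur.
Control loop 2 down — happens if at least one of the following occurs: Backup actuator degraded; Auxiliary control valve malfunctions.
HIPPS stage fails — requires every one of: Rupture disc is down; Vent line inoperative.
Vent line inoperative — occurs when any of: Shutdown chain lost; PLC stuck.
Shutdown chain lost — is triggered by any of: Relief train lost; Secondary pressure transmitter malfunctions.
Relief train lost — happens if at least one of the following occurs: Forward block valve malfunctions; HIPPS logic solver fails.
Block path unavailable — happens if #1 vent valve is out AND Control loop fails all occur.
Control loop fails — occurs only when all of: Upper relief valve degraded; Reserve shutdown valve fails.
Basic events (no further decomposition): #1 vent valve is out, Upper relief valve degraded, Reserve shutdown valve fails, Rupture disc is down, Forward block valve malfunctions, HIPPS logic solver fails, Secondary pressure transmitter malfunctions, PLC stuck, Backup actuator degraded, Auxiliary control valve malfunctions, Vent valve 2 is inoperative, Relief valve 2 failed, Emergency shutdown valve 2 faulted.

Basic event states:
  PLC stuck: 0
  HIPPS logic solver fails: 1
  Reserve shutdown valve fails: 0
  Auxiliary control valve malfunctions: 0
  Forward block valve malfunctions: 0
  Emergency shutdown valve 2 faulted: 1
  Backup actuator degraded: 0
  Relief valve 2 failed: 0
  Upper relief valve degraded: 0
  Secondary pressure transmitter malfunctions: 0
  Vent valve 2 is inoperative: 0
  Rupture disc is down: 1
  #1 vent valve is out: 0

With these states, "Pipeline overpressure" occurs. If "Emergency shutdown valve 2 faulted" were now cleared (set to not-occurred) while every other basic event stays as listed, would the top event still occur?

Counterfactual: set "Emergency shutdown valve 2 faulted" to not occurred.
Control loop fails [AND]: Upper relief valve degraded=not, Reserve shutdown valve fails=not → not all inputs occur → does not occur.
Block path unavailable [AND]: #1 vent valve is out=not, Control loop fails=not → not all inputs occur → does not occur.
Relief train lost [OR]: Forward block valve malfunctions=not, HIPPS logic solver fails=occurs → at least one input occurs → occurs.
Shutdown chain lost [OR]: Relief train lost=occurs, Secondary pressure transmitter malfunctions=not → at least one input occurs → occurs.
Vent line inoperative [OR]: Shutdown chain lost=occurs, PLC stuck=not → at least one input occurs → occurs.
HIPPS stage fails [AND]: Rupture disc is down=occurs, Vent line inoperative=occurs → all inputs occur → occurs.
Control loop 2 down [OR]: Backup actuator degraded=not, Auxiliary control valve malfunctions=not → no input occurs → does not occur.
Block path 2 inoperative [AND]: Control loop 2 down=not, Vent valve 2 is inoperative=not → not all inputs occur → does not occur.
Relief train 2 fails [AND]: Relief valve 2 failed=not, Emergency shutdown valve 2 faulted=not → not all inputs occur → does not occur.
Pipeline overpressure [OR]: Block path unavailable=not, HIPPS stage fails=occurs, Block path 2 inoperative=not, Relief train 2 fails=not → at least one input occurs → occurs.

Yes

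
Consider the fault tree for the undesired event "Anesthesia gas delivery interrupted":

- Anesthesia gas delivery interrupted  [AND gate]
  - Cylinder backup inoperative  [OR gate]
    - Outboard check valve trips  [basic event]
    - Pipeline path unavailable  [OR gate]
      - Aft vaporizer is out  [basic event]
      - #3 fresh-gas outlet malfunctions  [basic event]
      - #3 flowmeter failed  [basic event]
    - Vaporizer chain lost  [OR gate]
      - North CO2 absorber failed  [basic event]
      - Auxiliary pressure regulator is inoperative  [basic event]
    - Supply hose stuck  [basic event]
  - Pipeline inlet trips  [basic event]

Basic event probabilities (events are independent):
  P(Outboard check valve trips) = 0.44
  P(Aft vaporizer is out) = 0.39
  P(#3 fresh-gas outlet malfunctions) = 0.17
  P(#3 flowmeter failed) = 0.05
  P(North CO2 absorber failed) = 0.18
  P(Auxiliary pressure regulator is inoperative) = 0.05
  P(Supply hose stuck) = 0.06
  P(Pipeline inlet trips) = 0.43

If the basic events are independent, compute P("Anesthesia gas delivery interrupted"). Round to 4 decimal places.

P(Pipeline path unavailable) [OR] = 1 − (1−0.39) × (1−0.17) × (1−0.05) = 0.519015
P(Vaporizer chain lost) [OR] = 1 − (1−0.18) × (1−0.05) = 0.221000
P(Cylinder backup inoperative) [OR] = 1 − (1−0.44) × (1−0.519015) × (1−0.221000) × (1−0.06) = 0.802765
P(Anesthesia gas delivery interrupted) [AND] = 0.802765 × 0.43 = 0.345189
Rounded to 4 decimal places: P(Anesthesia gas delivery interrupted) ≈ 0.3452.

0.3452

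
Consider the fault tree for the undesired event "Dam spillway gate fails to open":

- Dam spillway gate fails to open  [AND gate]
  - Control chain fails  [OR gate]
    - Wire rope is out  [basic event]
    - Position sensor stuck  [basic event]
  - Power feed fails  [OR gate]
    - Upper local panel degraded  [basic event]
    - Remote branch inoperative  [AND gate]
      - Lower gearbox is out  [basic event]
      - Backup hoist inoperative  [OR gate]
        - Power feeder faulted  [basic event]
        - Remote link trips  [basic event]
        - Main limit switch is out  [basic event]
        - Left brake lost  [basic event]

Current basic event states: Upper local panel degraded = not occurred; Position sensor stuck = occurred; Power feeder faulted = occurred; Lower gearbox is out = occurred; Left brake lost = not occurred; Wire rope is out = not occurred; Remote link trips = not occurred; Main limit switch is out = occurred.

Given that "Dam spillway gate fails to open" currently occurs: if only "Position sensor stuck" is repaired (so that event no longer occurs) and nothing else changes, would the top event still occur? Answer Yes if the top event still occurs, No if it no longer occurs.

No

Counterfactual: set "Position sensor stuck" to not occurred.
Control chain fails [OR]: Wire rope is out=not, Position sensor stuck=not → no input occurs → does not occur.
Backup hoist inoperative [OR]: Power feeder faulted=occurs, Remote link trips=not, Main limit switch is out=occurs, Left brake lost=not → at least one input occurs → occurs.
Remote branch inoperative [AND]: Lower gearbox is out=occurs, Backup hoist inoperative=occurs → all inputs occur → occurs.
Power feed fails [OR]: Upper local panel degraded=not, Remote branch inoperative=occurs → at least one input occurs → occurs.
Dam spillway gate fails to open [AND]: Control chain fails=not, Power feed fails=occurs → not all inputs occur → does not occur.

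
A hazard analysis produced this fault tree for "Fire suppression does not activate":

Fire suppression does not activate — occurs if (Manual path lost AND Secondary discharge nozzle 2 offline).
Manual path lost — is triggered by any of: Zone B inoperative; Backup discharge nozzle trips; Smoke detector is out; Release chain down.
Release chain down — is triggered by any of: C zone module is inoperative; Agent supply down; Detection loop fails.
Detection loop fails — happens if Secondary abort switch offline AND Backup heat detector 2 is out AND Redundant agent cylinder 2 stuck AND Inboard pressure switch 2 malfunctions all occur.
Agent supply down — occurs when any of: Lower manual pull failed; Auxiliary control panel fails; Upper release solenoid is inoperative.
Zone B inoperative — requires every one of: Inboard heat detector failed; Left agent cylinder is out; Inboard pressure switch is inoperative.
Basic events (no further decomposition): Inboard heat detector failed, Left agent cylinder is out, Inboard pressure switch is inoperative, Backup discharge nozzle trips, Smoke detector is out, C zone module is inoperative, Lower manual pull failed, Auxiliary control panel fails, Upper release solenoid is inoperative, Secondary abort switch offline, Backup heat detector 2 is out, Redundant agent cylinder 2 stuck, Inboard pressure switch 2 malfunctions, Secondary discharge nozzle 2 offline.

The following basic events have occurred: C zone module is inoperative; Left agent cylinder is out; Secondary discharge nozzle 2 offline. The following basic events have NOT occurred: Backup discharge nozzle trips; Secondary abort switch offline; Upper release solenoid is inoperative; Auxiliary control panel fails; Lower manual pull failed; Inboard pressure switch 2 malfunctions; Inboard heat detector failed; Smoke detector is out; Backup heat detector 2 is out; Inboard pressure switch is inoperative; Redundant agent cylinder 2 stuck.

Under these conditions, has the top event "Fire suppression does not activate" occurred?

Zone B inoperative [AND]: Inboard heat detector failed=not, Left agent cylinder is out=occurs, Inboard pressure switch is inoperative=not → not all inputs occur → does not occur.
Agent supply down [OR]: Lower manual pull failed=not, Auxiliary control panel fails=not, Upper release solenoid is inoperative=not → no input occurs → does not occur.
Detection loop fails [AND]: Secondary abort switch offline=not, Backup heat detector 2 is out=not, Redundant agent cylinder 2 stuck=not, Inboard pressure switch 2 malfunctions=not → not all inputs occur → does not occur.
Release chain down [OR]: C zone module is inoperative=occurs, Agent supply down=not, Detection loop fails=not → at least one input occurs → occurs.
Manual path lost [OR]: Zone B inoperative=not, Backup discharge nozzle trips=not, Smoke detector is out=not, Release chain down=occurs → at least one input occurs → occurs.
Fire suppression does not activate [AND]: Manual path lost=occurs, Secondary discharge nozzle 2 offline=occurs → all inputs occur → occurs.

Yes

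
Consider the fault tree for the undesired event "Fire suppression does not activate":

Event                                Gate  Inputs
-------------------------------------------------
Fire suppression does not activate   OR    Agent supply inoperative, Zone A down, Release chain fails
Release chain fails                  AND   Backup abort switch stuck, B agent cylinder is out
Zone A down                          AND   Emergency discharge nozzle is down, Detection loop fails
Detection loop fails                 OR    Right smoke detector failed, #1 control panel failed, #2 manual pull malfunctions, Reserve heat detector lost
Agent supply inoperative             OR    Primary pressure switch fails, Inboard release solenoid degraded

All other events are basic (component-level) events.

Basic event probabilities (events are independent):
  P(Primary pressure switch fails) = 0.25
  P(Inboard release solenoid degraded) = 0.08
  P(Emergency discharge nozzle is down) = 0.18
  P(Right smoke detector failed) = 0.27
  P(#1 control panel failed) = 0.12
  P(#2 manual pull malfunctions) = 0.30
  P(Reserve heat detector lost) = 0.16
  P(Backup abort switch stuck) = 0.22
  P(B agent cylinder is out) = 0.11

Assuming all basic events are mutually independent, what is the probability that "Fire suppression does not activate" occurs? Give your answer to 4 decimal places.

0.4021

P(Agent supply inoperative) [OR] = 1 − (1−0.25) × (1−0.08) = 0.310000
P(Detection loop fails) [OR] = 1 − (1−0.27) × (1−0.12) × (1−0.30) × (1−0.16) = 0.622269
P(Zone A down) [AND] = 0.18 × 0.622269 = 0.112008
P(Release chain fails) [AND] = 0.22 × 0.11 = 0.024200
P(Fire suppression does not activate) [OR] = 1 − (1−0.310000) × (1−0.112008) × (1−0.024200) = 0.402113
Rounded to 4 decimal places: P(Fire suppression does not activate) ≈ 0.4021.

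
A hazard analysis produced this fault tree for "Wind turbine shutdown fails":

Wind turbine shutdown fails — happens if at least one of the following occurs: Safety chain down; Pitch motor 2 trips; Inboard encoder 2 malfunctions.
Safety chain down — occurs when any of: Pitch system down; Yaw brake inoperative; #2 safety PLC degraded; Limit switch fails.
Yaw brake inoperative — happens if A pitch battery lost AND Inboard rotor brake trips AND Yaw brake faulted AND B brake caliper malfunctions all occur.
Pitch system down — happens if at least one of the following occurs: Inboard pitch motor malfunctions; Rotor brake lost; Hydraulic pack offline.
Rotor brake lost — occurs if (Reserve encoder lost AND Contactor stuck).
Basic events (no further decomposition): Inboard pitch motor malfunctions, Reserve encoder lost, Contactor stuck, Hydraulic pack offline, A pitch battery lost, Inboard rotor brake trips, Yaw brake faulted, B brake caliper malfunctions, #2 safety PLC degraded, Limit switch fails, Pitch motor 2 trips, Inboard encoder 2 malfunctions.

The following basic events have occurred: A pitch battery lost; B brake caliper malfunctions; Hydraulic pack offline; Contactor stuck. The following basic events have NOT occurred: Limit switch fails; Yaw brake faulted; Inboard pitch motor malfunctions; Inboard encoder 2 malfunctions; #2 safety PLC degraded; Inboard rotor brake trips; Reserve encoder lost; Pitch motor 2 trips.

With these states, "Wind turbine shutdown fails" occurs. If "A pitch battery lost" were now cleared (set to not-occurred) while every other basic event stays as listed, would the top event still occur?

Yes

Counterfactual: set "A pitch battery lost" to not occurred.
Rotor brake lost [AND]: Reserve encoder lost=not, Contactor stuck=occurs → not all inputs occur → does not occur.
Pitch system down [OR]: Inboard pitch motor malfunctions=not, Rotor brake lost=not, Hydraulic pack offline=occurs → at least one input occurs → occurs.
Yaw brake inoperative [AND]: A pitch battery lost=not, Inboard rotor brake trips=not, Yaw brake faulted=not, B brake caliper malfunctions=occurs → not all inputs occur → does not occur.
Safety chain down [OR]: Pitch system down=occurs, Yaw brake inoperative=not, #2 safety PLC degraded=not, Limit switch fails=not → at least one input occurs → occurs.
Wind turbine shutdown fails [OR]: Safety chain down=occurs, Pitch motor 2 trips=not, Inboard encoder 2 malfunctions=not → at least one input occurs → occurs.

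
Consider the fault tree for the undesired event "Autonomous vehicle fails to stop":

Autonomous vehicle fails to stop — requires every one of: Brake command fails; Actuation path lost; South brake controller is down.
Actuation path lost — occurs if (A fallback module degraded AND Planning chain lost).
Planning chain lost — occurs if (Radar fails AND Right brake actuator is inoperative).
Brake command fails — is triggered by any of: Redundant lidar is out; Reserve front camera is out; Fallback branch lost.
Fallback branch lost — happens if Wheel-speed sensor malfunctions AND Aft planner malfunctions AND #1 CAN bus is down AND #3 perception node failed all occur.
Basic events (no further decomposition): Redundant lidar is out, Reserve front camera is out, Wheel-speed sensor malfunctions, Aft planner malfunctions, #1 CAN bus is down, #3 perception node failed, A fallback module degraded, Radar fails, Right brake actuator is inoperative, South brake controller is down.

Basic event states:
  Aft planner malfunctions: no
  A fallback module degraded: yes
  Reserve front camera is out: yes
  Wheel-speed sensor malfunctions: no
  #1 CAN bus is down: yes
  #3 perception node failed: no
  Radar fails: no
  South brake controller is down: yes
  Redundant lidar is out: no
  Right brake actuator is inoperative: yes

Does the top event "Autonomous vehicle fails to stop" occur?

Fallback branch lost [AND]: Wheel-speed sensor malfunctions=not, Aft planner malfunctions=not, #1 CAN bus is down=occurs, #3 perception node failed=not → not all inputs occur → does not occur.
Brake command fails [OR]: Redundant lidar is out=not, Reserve front camera is out=occurs, Fallback branch lost=not → at least one input occurs → occurs.
Planning chain lost [AND]: Radar fails=not, Right brake actuator is inoperative=occurs → not all inputs occur → does not occur.
Actuation path lost [AND]: A fallback module degraded=occurs, Planning chain lost=not → not all inputs occur → does not occur.
Autonomous vehicle fails to stop [AND]: Brake command fails=occurs, Actuation path lost=not, South brake controller is down=occurs → not all inputs occur → does not occur.

No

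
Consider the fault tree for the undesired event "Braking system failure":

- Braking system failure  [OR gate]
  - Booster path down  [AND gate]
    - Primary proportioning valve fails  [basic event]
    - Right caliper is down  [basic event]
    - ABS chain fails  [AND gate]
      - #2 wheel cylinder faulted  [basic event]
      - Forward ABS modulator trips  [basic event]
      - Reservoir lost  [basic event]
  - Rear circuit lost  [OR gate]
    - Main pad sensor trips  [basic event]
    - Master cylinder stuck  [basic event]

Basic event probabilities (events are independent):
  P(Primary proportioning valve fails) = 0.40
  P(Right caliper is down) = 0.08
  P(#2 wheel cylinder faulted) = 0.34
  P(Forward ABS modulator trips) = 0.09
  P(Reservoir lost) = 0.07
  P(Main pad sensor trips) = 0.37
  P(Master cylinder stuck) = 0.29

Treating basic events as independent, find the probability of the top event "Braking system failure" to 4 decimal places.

0.5527

P(ABS chain fails) [AND] = 0.34 × 0.09 × 0.07 = 0.002142
P(Booster path down) [AND] = 0.40 × 0.08 × 0.002142 = 0.000069
P(Rear circuit lost) [OR] = 1 − (1−0.37) × (1−0.29) = 0.552700
P(Braking system failure) [OR] = 1 − (1−0.000069) × (1−0.552700) = 0.552731
Rounded to 4 decimal places: P(Braking system failure) ≈ 0.5527.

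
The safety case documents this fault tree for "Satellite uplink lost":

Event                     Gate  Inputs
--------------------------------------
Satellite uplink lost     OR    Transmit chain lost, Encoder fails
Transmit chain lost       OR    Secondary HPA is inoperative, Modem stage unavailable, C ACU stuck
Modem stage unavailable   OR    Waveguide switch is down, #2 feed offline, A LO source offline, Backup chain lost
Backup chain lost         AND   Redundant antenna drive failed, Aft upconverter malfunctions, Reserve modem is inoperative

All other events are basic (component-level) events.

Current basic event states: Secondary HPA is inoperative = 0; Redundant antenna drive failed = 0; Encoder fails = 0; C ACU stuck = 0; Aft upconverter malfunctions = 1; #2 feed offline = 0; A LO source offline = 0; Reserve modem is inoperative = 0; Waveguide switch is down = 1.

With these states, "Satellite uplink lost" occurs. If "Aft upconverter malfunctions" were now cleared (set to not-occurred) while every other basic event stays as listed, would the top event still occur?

Yes

Counterfactual: set "Aft upconverter malfunctions" to not occurred.
Backup chain lost [AND]: Redundant antenna drive failed=not, Aft upconverter malfunctions=not, Reserve modem is inoperative=not → not all inputs occur → does not occur.
Modem stage unavailable [OR]: Waveguide switch is down=occurs, #2 feed offline=not, A LO source offline=not, Backup chain lost=not → at least one input occurs → occurs.
Transmit chain lost [OR]: Secondary HPA is inoperative=not, Modem stage unavailable=occurs, C ACU stuck=not → at least one input occurs → occurs.
Satellite uplink lost [OR]: Transmit chain lost=occurs, Encoder fails=not → at least one input occurs → occurs.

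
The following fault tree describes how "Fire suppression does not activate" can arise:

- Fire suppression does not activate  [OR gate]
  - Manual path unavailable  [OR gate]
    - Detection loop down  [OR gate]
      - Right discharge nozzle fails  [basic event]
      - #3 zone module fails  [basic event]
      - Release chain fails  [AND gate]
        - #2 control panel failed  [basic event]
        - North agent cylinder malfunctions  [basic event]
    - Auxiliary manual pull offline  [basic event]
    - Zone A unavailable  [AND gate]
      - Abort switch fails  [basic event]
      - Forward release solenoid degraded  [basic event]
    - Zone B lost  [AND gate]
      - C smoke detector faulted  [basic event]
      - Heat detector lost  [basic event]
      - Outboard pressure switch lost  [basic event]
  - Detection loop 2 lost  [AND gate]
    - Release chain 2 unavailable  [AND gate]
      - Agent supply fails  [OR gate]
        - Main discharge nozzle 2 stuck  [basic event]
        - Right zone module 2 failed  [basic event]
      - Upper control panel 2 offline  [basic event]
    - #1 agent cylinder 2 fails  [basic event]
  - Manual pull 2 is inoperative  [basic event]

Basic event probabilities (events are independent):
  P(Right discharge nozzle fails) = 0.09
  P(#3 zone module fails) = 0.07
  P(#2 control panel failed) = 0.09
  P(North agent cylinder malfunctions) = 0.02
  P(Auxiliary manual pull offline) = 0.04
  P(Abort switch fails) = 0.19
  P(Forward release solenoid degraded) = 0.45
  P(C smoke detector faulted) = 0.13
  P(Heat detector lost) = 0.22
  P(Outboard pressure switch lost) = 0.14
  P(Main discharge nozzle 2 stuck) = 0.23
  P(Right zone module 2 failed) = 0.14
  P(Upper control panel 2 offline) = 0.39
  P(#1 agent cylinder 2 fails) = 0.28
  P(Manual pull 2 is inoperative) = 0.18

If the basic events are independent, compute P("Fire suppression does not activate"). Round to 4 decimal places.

0.4166

P(Release chain fails) [AND] = 0.09 × 0.02 = 0.001800
P(Detection loop down) [OR] = 1 − (1−0.09) × (1−0.07) × (1−0.001800) = 0.155223
P(Zone A unavailable) [AND] = 0.19 × 0.45 = 0.085500
P(Zone B lost) [AND] = 0.13 × 0.22 × 0.14 = 0.004004
P(Manual path unavailable) [OR] = 1 − (1−0.155223) × (1−0.04) × (1−0.085500) × (1−0.004004) = 0.261323
P(Agent supply fails) [OR] = 1 − (1−0.23) × (1−0.14) = 0.337800
P(Release chain 2 unavailable) [AND] = 0.337800 × 0.39 = 0.131742
P(Detection loop 2 lost) [AND] = 0.131742 × 0.28 = 0.036888
P(Fire suppression does not activate) [OR] = 1 − (1−0.261323) × (1−0.036888) × (1−0.18) = 0.416628
Rounded to 4 decimal places: P(Fire suppression does not activate) ≈ 0.4166.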